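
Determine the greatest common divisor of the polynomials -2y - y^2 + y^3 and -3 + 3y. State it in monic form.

1

Euclidean algorithm in ℚ[y]:
  y^3 - y^2 - 2y = ((1/3)y^2 - 2/3)(3y - 3) + (-2)
  3y - 3 = (-(3/2)y + 3/2)(-2) + (0)
The last nonzero remainder is the constant -2, so the polynomials are coprime and gcd = 1.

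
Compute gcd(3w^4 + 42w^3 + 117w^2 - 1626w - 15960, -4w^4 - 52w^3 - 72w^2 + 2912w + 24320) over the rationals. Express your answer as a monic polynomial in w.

Apply the Euclidean algorithm:
  3w^4 + 42w^3 + 117w^2 - 1626w - 15960 = (-3/4)(-4w^4 - 52w^3 - 72w^2 + 2912w + 24320) + (3w^3 + 63w^2 + 558w + 2280)
  -4w^4 - 52w^3 - 72w^2 + 2912w + 24320 = (-(4/3)w + 32/3)(3w^3 + 63w^2 + 558w + 2280) + (0)
Last nonzero remainder: 3w^3 + 63w^2 + 558w + 2280. Dividing through by 3 gives the monic gcd w^3 + 21w^2 + 186w + 760.

w^3 + 21w^2 + 186w + 760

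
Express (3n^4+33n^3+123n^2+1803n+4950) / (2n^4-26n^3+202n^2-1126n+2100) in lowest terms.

Euclidean algorithm in ℚ[n]:
  3n^4+33n^3+123n^2+1803n+4950 = (3/2)(2n^4-26n^3+202n^2-1126n+2100) + (72n^3-180n^2+3492n+1800)
  2n^4-26n^3+202n^2-1126n+2100 = ((1/36)n-7/24)(72n^3-180n^2+3492n+1800) + ((105/2)n^2-(315/2)n+2625)
  72n^3-180n^2+3492n+1800 = ((48/35)n+24/35)((105/2)n^2-(315/2)n+2625) + (0)
Last nonzero remainder: (105/2)n^2-(315/2)n+2625. Dividing through by 105/2 gives the monic gcd n^2-3n+50.
Cancel n^2-3n+50 from numerator and denominator to get the reduced form.

(3n^2+42n+99)/(2n^2-20n+42)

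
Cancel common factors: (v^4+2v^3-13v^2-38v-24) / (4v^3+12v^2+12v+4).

(v^3+v^2-14v-24)/(4v^2+8v+4)

By polynomial division,
  v^4+2v^3-13v^2-38v-24 = ((1/4)v-1/4)(4v^3+12v^2+12v+4) + (-13v^2-36v-23)
  4v^3+12v^2+12v+4 = (-(4/13)v-12/169)(-13v^2-36v-23) + ((400/169)v+400/169)
  -13v^2-36v-23 = (-(2197/400)v-3887/400)((400/169)v+400/169) + (0)
Last nonzero remainder: (400/169)v+400/169. Dividing through by 400/169 gives the monic gcd v+1.
Cancel v+1 from numerator and denominator to get the reduced form.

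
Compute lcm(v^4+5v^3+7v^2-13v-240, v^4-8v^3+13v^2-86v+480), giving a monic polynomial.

v^6-6v^5-18v^4+60v^3+113v^2+2250v-7200

By polynomial division,
  v^4+5v^3+7v^2-13v-240 = (v^4-8v^3+13v^2-86v+480) + (13v^3-6v^2+73v-720)
  v^4-8v^3+13v^2-86v+480 = ((1/13)v-98/169)(13v^3-6v^2+73v-720) + ((660/169)v^2+(1980/169)v+10560/169)
  13v^3-6v^2+73v-720 = ((2197/660)v-507/44)((660/169)v^2+(1980/169)v+10560/169) + (0)
Last nonzero remainder: (660/169)v^2+(1980/169)v+10560/169. Dividing through by 660/169 gives the monic gcd v^2+3v+16.
Then lcm(f, g) = f·g / gcd(f, g); expanding and making the result monic gives the answer.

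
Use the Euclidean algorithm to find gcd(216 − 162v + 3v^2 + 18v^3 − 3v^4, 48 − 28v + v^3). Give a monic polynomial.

Repeated division with remainder:
  −3v^4 + 18v^3 + 3v^2 − 162v + 216 = (−3v + 18)(v^3 − 28v + 48) + (−81v^2 + 486v − 648)
  v^3 − 28v + 48 = (−(1/81)v − 2/27)(−81v^2 + 486v − 648) + (0)
Last nonzero remainder: −81v^2 + 486v − 648. Dividing through by −81 gives the monic gcd v^2 − 6v + 8.

8 − 6v + v^2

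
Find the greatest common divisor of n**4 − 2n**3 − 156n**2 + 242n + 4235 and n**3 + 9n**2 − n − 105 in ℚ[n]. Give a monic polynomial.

Repeated division with remainder:
  n**4 − 2n**3 − 156n**2 + 242n + 4235 = (n − 11)(n**3 + 9n**2 − n − 105) + (−56n**2 + 336n + 3080)
  n**3 + 9n**2 − n − 105 = (−(1/56)n − 15/56)(−56n**2 + 336n + 3080) + (144n + 720)
  −56n**2 + 336n + 3080 = (−(7/18)n + 77/18)(144n + 720) + (0)
Last nonzero remainder: 144n + 720. Dividing through by 144 gives the monic gcd n + 5.

n + 5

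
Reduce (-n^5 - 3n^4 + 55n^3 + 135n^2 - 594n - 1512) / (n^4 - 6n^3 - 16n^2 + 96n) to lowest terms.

(-n^3 - 13n^2 - 51n - 63)/(n^2 + 4n)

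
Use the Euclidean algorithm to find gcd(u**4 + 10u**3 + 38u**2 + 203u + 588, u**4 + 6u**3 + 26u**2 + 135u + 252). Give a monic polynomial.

u**3 + 3u**2 + 17u + 84

Repeated division with remainder:
  u**4 + 10u**3 + 38u**2 + 203u + 588 = (u**4 + 6u**3 + 26u**2 + 135u + 252) + (4u**3 + 12u**2 + 68u + 336)
  u**4 + 6u**3 + 26u**2 + 135u + 252 = ((1/4)u + 3/4)(4u**3 + 12u**2 + 68u + 336) + (0)
Last nonzero remainder: 4u**3 + 12u**2 + 68u + 336. Dividing through by 4 gives the monic gcd u**3 + 3u**2 + 17u + 84.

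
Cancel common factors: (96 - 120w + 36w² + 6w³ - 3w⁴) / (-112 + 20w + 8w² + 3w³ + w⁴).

(-12 + 12w - 3w²)/(14 + w + w²)

Apply the Euclidean algorithm:
  -3w⁴ + 6w³ + 36w² - 120w + 96 = (-3)(w⁴ + 3w³ + 8w² + 20w - 112) + (15w³ + 60w² - 60w - 240)
  w⁴ + 3w³ + 8w² + 20w - 112 = ((1/15)w - 1/15)(15w³ + 60w² - 60w - 240) + (16w² + 32w - 128)
  15w³ + 60w² - 60w - 240 = ((15/16)w + 15/8)(16w² + 32w - 128) + (0)
Last nonzero remainder: 16w² + 32w - 128. Dividing through by 16 gives the monic gcd w² + 2w - 8.
Cancel w² + 2w - 8 from numerator and denominator to get the reduced form.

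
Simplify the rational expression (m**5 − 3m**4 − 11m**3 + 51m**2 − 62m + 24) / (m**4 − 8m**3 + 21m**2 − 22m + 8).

(m**2 + m − 12)/(m − 4)

Apply the Euclidean algorithm:
  m**5 − 3m**4 − 11m**3 + 51m**2 − 62m + 24 = (m + 5)(m**4 − 8m**3 + 21m**2 − 22m + 8) + (8m**3 − 32m**2 + 40m − 16)
  m**4 − 8m**3 + 21m**2 − 22m + 8 = ((1/8)m − 1/2)(8m**3 − 32m**2 + 40m − 16) + (0)
Last nonzero remainder: 8m**3 − 32m**2 + 40m − 16. Dividing through by 8 gives the monic gcd m**3 − 4m**2 + 5m − 2.
Cancel m**3 − 4m**2 + 5m − 2 from numerator and denominator to get the reduced form.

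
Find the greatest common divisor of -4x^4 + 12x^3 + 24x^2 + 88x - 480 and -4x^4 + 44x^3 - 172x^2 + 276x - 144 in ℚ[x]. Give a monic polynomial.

x^2 - 7x + 12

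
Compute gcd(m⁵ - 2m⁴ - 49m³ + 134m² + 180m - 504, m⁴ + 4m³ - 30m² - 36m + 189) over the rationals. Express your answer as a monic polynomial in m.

Apply the Euclidean algorithm:
  m⁵ - 2m⁴ - 49m³ + 134m² + 180m - 504 = (m - 6)(m⁴ + 4m³ - 30m² - 36m + 189) + (5m³ - 10m² - 225m + 630)
  m⁴ + 4m³ - 30m² - 36m + 189 = ((1/5)m + 6/5)(5m³ - 10m² - 225m + 630) + (27m² + 108m - 567)
  5m³ - 10m² - 225m + 630 = ((5/27)m - 10/9)(27m² + 108m - 567) + (0)
Last nonzero remainder: 27m² + 108m - 567. Dividing through by 27 gives the monic gcd m² + 4m - 21.

m² + 4m - 21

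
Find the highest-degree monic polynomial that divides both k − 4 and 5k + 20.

1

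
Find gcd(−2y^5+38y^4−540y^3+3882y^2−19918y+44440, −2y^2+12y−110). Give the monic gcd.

By polynomial division,
  −2y^5+38y^4−540y^3+3882y^2−19918y+44440 = (y^3−13y^2+137y−404)(−2y^2+12y−110) + (0)
Last nonzero remainder: −2y^2+12y−110. Dividing through by −2 gives the monic gcd y^2−6y+55.

y^2−6y+55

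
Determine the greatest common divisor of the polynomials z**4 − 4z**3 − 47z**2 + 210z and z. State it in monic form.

Euclidean algorithm in ℚ[z]:
  z**4 − 4z**3 − 47z**2 + 210z = (z**3 − 4z**2 − 47z + 210)(z) + (0)
The last nonzero remainder z is already monic.

z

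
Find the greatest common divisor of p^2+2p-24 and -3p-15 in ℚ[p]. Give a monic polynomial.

Repeated division with remainder:
  p^2+2p-24 = (-(1/3)p+1)(-3p-15) + (-9)
  -3p-15 = ((1/3)p+5/3)(-9) + (0)
The last nonzero remainder is the constant -9, so the polynomials are coprime and gcd = 1.

1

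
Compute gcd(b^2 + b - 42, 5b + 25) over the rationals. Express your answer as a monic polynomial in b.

1

Repeated division with remainder:
  b^2 + b - 42 = ((1/5)b - 4/5)(5b + 25) + (-22)
  5b + 25 = (-(5/22)b - 25/22)(-22) + (0)
The last nonzero remainder is the constant -22, so the polynomials are coprime and gcd = 1.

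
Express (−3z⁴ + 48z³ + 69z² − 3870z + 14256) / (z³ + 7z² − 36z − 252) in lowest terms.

(−3z³ + 30z² + 249z − 2376)/(z² + 13z + 42)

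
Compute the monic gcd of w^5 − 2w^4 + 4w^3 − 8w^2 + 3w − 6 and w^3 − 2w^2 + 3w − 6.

Euclidean algorithm in ℚ[w]:
  w^5 − 2w^4 + 4w^3 − 8w^2 + 3w − 6 = (w^2 + 1)(w^3 − 2w^2 + 3w − 6) + (0)
The last nonzero remainder w^3 − 2w^2 + 3w − 6 is already monic.

w^3 − 2w^2 + 3w − 6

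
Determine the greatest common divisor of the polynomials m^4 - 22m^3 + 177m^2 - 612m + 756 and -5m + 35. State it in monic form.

Repeated division with remainder:
  m^4 - 22m^3 + 177m^2 - 612m + 756 = (-(1/5)m^3 + 3m^2 - (72/5)m + 108/5)(-5m + 35) + (0)
Last nonzero remainder: -5m + 35. Dividing through by -5 gives the monic gcd m - 7.

m - 7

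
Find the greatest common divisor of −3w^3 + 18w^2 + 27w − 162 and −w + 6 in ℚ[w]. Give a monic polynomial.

w − 6

By polynomial division,
  −3w^3 + 18w^2 + 27w − 162 = (3w^2 − 27)(−w + 6) + (0)
Last nonzero remainder: −w + 6. Dividing through by −1 gives the monic gcd w − 6.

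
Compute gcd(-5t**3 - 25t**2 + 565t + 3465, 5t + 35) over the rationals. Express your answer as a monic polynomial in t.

Apply the Euclidean algorithm:
  -5t**3 - 25t**2 + 565t + 3465 = (-t**2 + 2t + 99)(5t + 35) + (0)
Last nonzero remainder: 5t + 35. Dividing through by 5 gives the monic gcd t + 7.

t + 7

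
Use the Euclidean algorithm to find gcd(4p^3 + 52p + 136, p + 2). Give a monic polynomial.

p + 2

Repeated division with remainder:
  4p^3 + 52p + 136 = (4p^2 - 8p + 68)(p + 2) + (0)
The last nonzero remainder p + 2 is already monic.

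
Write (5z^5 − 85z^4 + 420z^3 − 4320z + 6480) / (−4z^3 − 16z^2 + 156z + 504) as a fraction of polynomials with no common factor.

(−5z^3 + 70z^2 − 300z + 360)/(4z + 28)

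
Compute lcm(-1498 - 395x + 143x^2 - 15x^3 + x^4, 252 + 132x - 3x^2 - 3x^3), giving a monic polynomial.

-8988 - 3868x + 463x^2 + 53x^3 - 9x^4 + x^5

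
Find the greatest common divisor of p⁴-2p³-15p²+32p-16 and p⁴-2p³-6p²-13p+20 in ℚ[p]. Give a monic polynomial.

p²-5p+4

Repeated division with remainder:
  p⁴-2p³-15p²+32p-16 = (p⁴-2p³-6p²-13p+20) + (-9p²+45p-36)
  p⁴-2p³-6p²-13p+20 = (-(1/9)p²-(1/3)p-5/9)(-9p²+45p-36) + (0)
Last nonzero remainder: -9p²+45p-36. Dividing through by -9 gives the monic gcd p²-5p+4.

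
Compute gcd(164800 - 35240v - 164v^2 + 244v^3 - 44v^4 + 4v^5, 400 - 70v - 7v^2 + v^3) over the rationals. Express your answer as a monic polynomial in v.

400 - 70v - 7v^2 + v^3

Apply the Euclidean algorithm:
  4v^5 - 44v^4 + 244v^3 - 164v^2 - 35240v + 164800 = (4v^2 - 16v + 412)(v^3 - 7v^2 - 70v + 400) + (0)
The last nonzero remainder v^3 - 7v^2 - 70v + 400 is already monic.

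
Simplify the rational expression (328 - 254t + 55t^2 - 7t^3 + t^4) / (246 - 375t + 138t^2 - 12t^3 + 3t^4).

(-4 + t)/(-3 + 3t)

Euclidean algorithm in ℚ[t]:
  t^4 - 7t^3 + 55t^2 - 254t + 328 = (1/3)(3t^4 - 12t^3 + 138t^2 - 375t + 246) + (-3t^3 + 9t^2 - 129t + 246)
  3t^4 - 12t^3 + 138t^2 - 375t + 246 = (-t + 1)(-3t^3 + 9t^2 - 129t + 246) + (0)
Last nonzero remainder: -3t^3 + 9t^2 - 129t + 246. Dividing through by -3 gives the monic gcd t^3 - 3t^2 + 43t - 82.
Cancel t^3 - 3t^2 + 43t - 82 from numerator and denominator to get the reduced form.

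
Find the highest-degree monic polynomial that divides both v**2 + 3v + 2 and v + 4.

1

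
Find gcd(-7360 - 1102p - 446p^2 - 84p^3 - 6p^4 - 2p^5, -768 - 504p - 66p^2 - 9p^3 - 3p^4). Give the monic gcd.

32 - 3p + p^2

Repeated division with remainder:
  -2p^5 - 6p^4 - 84p^3 - 446p^2 - 1102p - 7360 = ((2/3)p)(-3p^4 - 9p^3 - 66p^2 - 504p - 768) + (-40p^3 - 110p^2 - 590p - 7360)
  -3p^4 - 9p^3 - 66p^2 - 504p - 768 = ((3/40)p + 3/160)(-40p^3 - 110p^2 - 590p - 7360) + (-(315/16)p^2 + (945/16)p - 630)
  -40p^3 - 110p^2 - 590p - 7360 = ((128/63)p + 736/63)(-(315/16)p^2 + (945/16)p - 630) + (0)
Last nonzero remainder: -(315/16)p^2 + (945/16)p - 630. Dividing through by -315/16 gives the monic gcd p^2 - 3p + 32.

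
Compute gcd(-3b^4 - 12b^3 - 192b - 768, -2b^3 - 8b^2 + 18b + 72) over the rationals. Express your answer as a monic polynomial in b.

b + 4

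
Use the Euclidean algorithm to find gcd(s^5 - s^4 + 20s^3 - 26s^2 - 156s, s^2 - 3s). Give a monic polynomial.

Repeated division with remainder:
  s^5 - s^4 + 20s^3 - 26s^2 - 156s = (s^3 + 2s^2 + 26s + 52)(s^2 - 3s) + (0)
The last nonzero remainder s^2 - 3s is already monic.

s^2 - 3s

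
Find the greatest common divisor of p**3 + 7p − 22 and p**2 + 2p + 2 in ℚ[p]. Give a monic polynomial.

Apply the Euclidean algorithm:
  p**3 + 7p − 22 = (p − 2)(p**2 + 2p + 2) + (9p − 18)
  p**2 + 2p + 2 = ((1/9)p + 4/9)(9p − 18) + (10)
  9p − 18 = ((9/10)p − 9/5)(10) + (0)
The last nonzero remainder is the constant 10, so the polynomials are coprime and gcd = 1.

1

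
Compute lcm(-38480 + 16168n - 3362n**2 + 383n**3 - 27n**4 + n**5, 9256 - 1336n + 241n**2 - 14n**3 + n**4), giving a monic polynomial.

Apply the Euclidean algorithm:
  n**5 - 27n**4 + 383n**3 - 3362n**2 + 16168n - 38480 = (n - 13)(n**4 - 14n**3 + 241n**2 - 1336n + 9256) + (-40n**3 + 1107n**2 - 10456n + 81848)
  n**4 - 14n**3 + 241n**2 - 1336n + 9256 = (-(1/40)n - 547/1600)(-40n**3 + 1107n**2 - 10456n + 81848) + ((572889/1600)n**2 - (572889/200)n + 7447557/200)
  -40n**3 + 1107n**2 - 10456n + 81848 = (-(64000/572889)n + 1259200/572889)((572889/1600)n**2 - (572889/200)n + 7447557/200) + (0)
Last nonzero remainder: (572889/1600)n**2 - (572889/200)n + 7447557/200. Dividing through by 572889/1600 gives the monic gcd n**2 - 8n + 104.
Then lcm(f, g) = f·g / gcd(f, g); expanding and making the result monic gives the answer.

-3424720 + 1669832n - 434706n**2 + 70427n**3 - 8063n**4 + 634n**5 - 33n**6 + n**7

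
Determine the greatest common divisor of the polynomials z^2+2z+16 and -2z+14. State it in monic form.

1

By polynomial division,
  z^2+2z+16 = (-(1/2)z-9/2)(-2z+14) + (79)
  -2z+14 = (-(2/79)z+14/79)(79) + (0)
The last nonzero remainder is the constant 79, so the polynomials are coprime and gcd = 1.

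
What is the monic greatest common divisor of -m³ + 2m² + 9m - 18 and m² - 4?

m - 2

Repeated division with remainder:
  -m³ + 2m² + 9m - 18 = (-m + 2)(m² - 4) + (5m - 10)
  m² - 4 = ((1/5)m + 2/5)(5m - 10) + (0)
Last nonzero remainder: 5m - 10. Dividing through by 5 gives the monic gcd m - 2.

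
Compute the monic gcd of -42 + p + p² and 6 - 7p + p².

Euclidean algorithm in ℚ[p]:
  p² + p - 42 = (p² - 7p + 6) + (8p - 48)
  p² - 7p + 6 = ((1/8)p - 1/8)(8p - 48) + (0)
Last nonzero remainder: 8p - 48. Dividing through by 8 gives the monic gcd p - 6.

-6 + p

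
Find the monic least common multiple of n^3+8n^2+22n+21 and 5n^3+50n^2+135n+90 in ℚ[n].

n^5+15n^4+84n^3+223n^2+279n+126

By polynomial division,
  n^3+8n^2+22n+21 = (1/5)(5n^3+50n^2+135n+90) + (-2n^2-5n+3)
  5n^3+50n^2+135n+90 = (-(5/2)n-75/4)(-2n^2-5n+3) + ((195/4)n+585/4)
  -2n^2-5n+3 = (-(8/195)n+4/195)((195/4)n+585/4) + (0)
Last nonzero remainder: (195/4)n+585/4. Dividing through by 195/4 gives the monic gcd n+3.
Then lcm(f, g) = f·g / gcd(f, g); expanding and making the result monic gives the answer.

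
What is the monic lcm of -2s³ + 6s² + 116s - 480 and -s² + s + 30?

Repeated division with remainder:
  -2s³ + 6s² + 116s - 480 = (2s - 4)(-s² + s + 30) + (60s - 360)
  -s² + s + 30 = (-(1/60)s - 1/12)(60s - 360) + (0)
Last nonzero remainder: 60s - 360. Dividing through by 60 gives the monic gcd s - 6.
Then lcm(f, g) = f·g / gcd(f, g); expanding and making the result monic gives the answer.

s⁴ + 2s³ - 73s² - 50s + 1200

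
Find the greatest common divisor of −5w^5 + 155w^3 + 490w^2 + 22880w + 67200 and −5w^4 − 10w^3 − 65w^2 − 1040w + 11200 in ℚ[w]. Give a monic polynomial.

Apply the Euclidean algorithm:
  −5w^5 + 155w^3 + 490w^2 + 22880w + 67200 = (w − 2)(−5w^4 − 10w^3 − 65w^2 − 1040w + 11200) + (200w^3 + 1400w^2 + 9600w + 89600)
  −5w^4 − 10w^3 − 65w^2 − 1040w + 11200 = (−(1/40)w + 1/8)(200w^3 + 1400w^2 + 9600w + 89600) + (0)
Last nonzero remainder: 200w^3 + 1400w^2 + 9600w + 89600. Dividing through by 200 gives the monic gcd w^3 + 7w^2 + 48w + 448.

w^3 + 7w^2 + 48w + 448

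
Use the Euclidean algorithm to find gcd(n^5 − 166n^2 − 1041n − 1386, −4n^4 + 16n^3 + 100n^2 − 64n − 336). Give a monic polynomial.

n^3 − 2n^2 − 29n − 42

Repeated division with remainder:
  n^5 − 166n^2 − 1041n − 1386 = (−(1/4)n − 1)(−4n^4 + 16n^3 + 100n^2 − 64n − 336) + (41n^3 − 82n^2 − 1189n − 1722)
  −4n^4 + 16n^3 + 100n^2 − 64n − 336 = (−(4/41)n + 8/41)(41n^3 − 82n^2 − 1189n − 1722) + (0)
Last nonzero remainder: 41n^3 − 82n^2 − 1189n − 1722. Dividing through by 41 gives the monic gcd n^3 − 2n^2 − 29n − 42.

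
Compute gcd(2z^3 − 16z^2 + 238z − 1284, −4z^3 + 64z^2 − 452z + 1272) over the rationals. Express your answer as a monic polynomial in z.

z − 6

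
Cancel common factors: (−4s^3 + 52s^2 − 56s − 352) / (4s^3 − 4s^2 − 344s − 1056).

(−s^2 + 2s + 8)/(s^2 + 10s + 24)

Euclidean algorithm in ℚ[s]:
  −4s^3 + 52s^2 − 56s − 352 = (−1)(4s^3 − 4s^2 − 344s − 1056) + (48s^2 − 400s − 1408)
  4s^3 − 4s^2 − 344s − 1056 = ((1/12)s + 11/18)(48s^2 − 400s − 1408) + ((160/9)s − 1760/9)
  48s^2 − 400s − 1408 = ((27/10)s + 36/5)((160/9)s − 1760/9) + (0)
Last nonzero remainder: (160/9)s − 1760/9. Dividing through by 160/9 gives the monic gcd s − 11.
Cancel s − 11 from numerator and denominator to get the reduced form.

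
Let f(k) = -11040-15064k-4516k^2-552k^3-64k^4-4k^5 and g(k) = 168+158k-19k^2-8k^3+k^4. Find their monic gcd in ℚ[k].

4+5k+k^2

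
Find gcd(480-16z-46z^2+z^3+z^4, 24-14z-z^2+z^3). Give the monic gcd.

4+z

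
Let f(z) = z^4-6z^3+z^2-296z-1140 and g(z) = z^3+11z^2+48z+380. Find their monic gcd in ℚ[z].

By polynomial division,
  z^4-6z^3+z^2-296z-1140 = (z-17)(z^3+11z^2+48z+380) + (140z^2+140z+5320)
  z^3+11z^2+48z+380 = ((1/140)z+1/14)(140z^2+140z+5320) + (0)
Last nonzero remainder: 140z^2+140z+5320. Dividing through by 140 gives the monic gcd z^2+z+38.

z^2+z+38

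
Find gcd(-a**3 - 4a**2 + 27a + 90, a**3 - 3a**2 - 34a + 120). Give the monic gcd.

a**2 + a - 30

Euclidean algorithm in ℚ[a]:
  -a**3 - 4a**2 + 27a + 90 = (-1)(a**3 - 3a**2 - 34a + 120) + (-7a**2 - 7a + 210)
  a**3 - 3a**2 - 34a + 120 = (-(1/7)a + 4/7)(-7a**2 - 7a + 210) + (0)
Last nonzero remainder: -7a**2 - 7a + 210. Dividing through by -7 gives the monic gcd a**2 + a - 30.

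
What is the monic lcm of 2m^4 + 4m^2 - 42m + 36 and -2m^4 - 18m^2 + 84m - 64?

Repeated division with remainder:
  2m^4 + 4m^2 - 42m + 36 = (-1)(-2m^4 - 18m^2 + 84m - 64) + (-14m^2 + 42m - 28)
  -2m^4 - 18m^2 + 84m - 64 = ((1/7)m^2 + (3/7)m + 16/7)(-14m^2 + 42m - 28) + (0)
Last nonzero remainder: -14m^2 + 42m - 28. Dividing through by -14 gives the monic gcd m^2 - 3m + 2.
Then lcm(f, g) = f·g / gcd(f, g); expanding and making the result monic gives the answer.

m^6 + 3m^5 + 18m^4 - 15m^3 - 13m^2 - 282m + 288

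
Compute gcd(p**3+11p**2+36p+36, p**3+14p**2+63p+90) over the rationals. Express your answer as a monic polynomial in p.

p**2+9p+18

By polynomial division,
  p**3+11p**2+36p+36 = (p**3+14p**2+63p+90) + (-3p**2-27p-54)
  p**3+14p**2+63p+90 = (-(1/3)p-5/3)(-3p**2-27p-54) + (0)
Last nonzero remainder: -3p**2-27p-54. Dividing through by -3 gives the monic gcd p**2+9p+18.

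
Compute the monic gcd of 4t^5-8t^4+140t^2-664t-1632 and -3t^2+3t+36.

t^2-t-12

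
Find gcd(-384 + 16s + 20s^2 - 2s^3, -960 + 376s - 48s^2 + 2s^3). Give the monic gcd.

48 - 14s + s^2

By polynomial division,
  -2s^3 + 20s^2 + 16s - 384 = (-1)(2s^3 - 48s^2 + 376s - 960) + (-28s^2 + 392s - 1344)
  2s^3 - 48s^2 + 376s - 960 = (-(1/14)s + 5/7)(-28s^2 + 392s - 1344) + (0)
Last nonzero remainder: -28s^2 + 392s - 1344. Dividing through by -28 gives the monic gcd s^2 - 14s + 48.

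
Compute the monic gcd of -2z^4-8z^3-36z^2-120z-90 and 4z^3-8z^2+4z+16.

z+1

Apply the Euclidean algorithm:
  -2z^4-8z^3-36z^2-120z-90 = (-(1/2)z-3)(4z^3-8z^2+4z+16) + (-58z^2-100z-42)
  4z^3-8z^2+4z+16 = (-(2/29)z+216/841)(-58z^2-100z-42) + ((22528/841)z+22528/841)
  -58z^2-100z-42 = (-(24389/11264)z-17661/11264)((22528/841)z+22528/841) + (0)
Last nonzero remainder: (22528/841)z+22528/841. Dividing through by 22528/841 gives the monic gcd z+1.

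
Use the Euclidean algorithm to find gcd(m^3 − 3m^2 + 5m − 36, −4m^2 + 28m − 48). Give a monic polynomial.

m − 4

Euclidean algorithm in ℚ[m]:
  m^3 − 3m^2 + 5m − 36 = (−(1/4)m − 1)(−4m^2 + 28m − 48) + (21m − 84)
  −4m^2 + 28m − 48 = (−(4/21)m + 4/7)(21m − 84) + (0)
Last nonzero remainder: 21m − 84. Dividing through by 21 gives the monic gcd m − 4.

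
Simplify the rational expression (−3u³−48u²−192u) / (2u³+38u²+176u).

(−3u−24)/(2u+22)

Euclidean algorithm in ℚ[u]:
  −3u³−48u²−192u = (−3/2)(2u³+38u²+176u) + (9u²+72u)
  2u³+38u²+176u = ((2/9)u+22/9)(9u²+72u) + (0)
Last nonzero remainder: 9u²+72u. Dividing through by 9 gives the monic gcd u²+8u.
Cancel u²+8u from numerator and denominator to get the reduced form.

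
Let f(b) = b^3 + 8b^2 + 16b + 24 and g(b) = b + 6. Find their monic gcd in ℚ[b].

b + 6

By polynomial division,
  b^3 + 8b^2 + 16b + 24 = (b^2 + 2b + 4)(b + 6) + (0)
The last nonzero remainder b + 6 is already monic.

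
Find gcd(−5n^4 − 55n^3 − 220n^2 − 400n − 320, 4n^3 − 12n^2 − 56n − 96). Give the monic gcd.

n^2 + 3n + 4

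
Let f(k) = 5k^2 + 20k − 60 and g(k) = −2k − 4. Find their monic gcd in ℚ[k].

Repeated division with remainder:
  5k^2 + 20k − 60 = (−(5/2)k − 5)(−2k − 4) + (−80)
  −2k − 4 = ((1/40)k + 1/20)(−80) + (0)
The last nonzero remainder is the constant −80, so the polynomials are coprime and gcd = 1.

1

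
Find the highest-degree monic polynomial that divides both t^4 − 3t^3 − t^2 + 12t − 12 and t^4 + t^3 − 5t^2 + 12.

t^3 − t^2 − 3t + 6

Apply the Euclidean algorithm:
  t^4 − 3t^3 − t^2 + 12t − 12 = (t^4 + t^3 − 5t^2 + 12) + (−4t^3 + 4t^2 + 12t − 24)
  t^4 + t^3 − 5t^2 + 12 = (−(1/4)t − 1/2)(−4t^3 + 4t^2 + 12t − 24) + (0)
Last nonzero remainder: −4t^3 + 4t^2 + 12t − 24. Dividing through by −4 gives the monic gcd t^3 − t^2 − 3t + 6.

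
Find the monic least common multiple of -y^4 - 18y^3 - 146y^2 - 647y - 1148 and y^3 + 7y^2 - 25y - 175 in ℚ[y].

By polynomial division,
  -y^4 - 18y^3 - 146y^2 - 647y - 1148 = (-y - 11)(y^3 + 7y^2 - 25y - 175) + (-94y^2 - 1097y - 3073)
  y^3 + 7y^2 - 25y - 175 = (-(1/94)y + 439/8836)(-94y^2 - 1097y - 3073) + (-(28179/8836)y - 197253/8836)
  -94y^2 - 1097y - 3073 = ((830584/28179)y + 3879004/28179)(-(28179/8836)y - 197253/8836) + (0)
Last nonzero remainder: -(28179/8836)y - 197253/8836. Dividing through by -28179/8836 gives the monic gcd y + 7.
Then lcm(f, g) = f·g / gcd(f, g); expanding and making the result monic gives the answer.

y^6 + 18y^5 + 121y^4 + 197y^3 - 2502y^2 - 16175y - 28700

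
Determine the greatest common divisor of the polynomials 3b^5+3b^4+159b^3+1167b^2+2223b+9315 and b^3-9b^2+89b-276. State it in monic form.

Apply the Euclidean algorithm:
  3b^5+3b^4+159b^3+1167b^2+2223b+9315 = (3b^2+30b+162)(b^3-9b^2+89b-276) + (783b^2-3915b+54027)
  b^3-9b^2+89b-276 = ((1/783)b-4/783)(783b^2-3915b+54027) + (0)
Last nonzero remainder: 783b^2-3915b+54027. Dividing through by 783 gives the monic gcd b^2-5b+69.

b^2-5b+69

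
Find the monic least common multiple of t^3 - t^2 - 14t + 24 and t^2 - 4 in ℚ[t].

t^4 + t^3 - 16t^2 - 4t + 48

By polynomial division,
  t^3 - t^2 - 14t + 24 = (t - 1)(t^2 - 4) + (-10t + 20)
  t^2 - 4 = (-(1/10)t - 1/5)(-10t + 20) + (0)
Last nonzero remainder: -10t + 20. Dividing through by -10 gives the monic gcd t - 2.
Then lcm(f, g) = f·g / gcd(f, g); expanding and making the result monic gives the answer.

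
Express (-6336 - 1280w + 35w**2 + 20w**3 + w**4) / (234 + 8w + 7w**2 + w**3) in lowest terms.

(-704 - 64w + 11w**2 + w**3)/(26 - 2w + w**2)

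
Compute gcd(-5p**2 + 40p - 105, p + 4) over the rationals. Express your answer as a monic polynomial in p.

1

By polynomial division,
  -5p**2 + 40p - 105 = (-5p + 60)(p + 4) + (-345)
  p + 4 = (-(1/345)p - 4/345)(-345) + (0)
The last nonzero remainder is the constant -345, so the polynomials are coprime and gcd = 1.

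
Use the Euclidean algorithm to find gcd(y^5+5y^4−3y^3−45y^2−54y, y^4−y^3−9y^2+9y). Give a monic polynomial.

y^3−9y

Repeated division with remainder:
  y^5+5y^4−3y^3−45y^2−54y = (y+6)(y^4−y^3−9y^2+9y) + (12y^3−108y)
  y^4−y^3−9y^2+9y = ((1/12)y−1/12)(12y^3−108y) + (0)
Last nonzero remainder: 12y^3−108y. Dividing through by 12 gives the monic gcd y^3−9y.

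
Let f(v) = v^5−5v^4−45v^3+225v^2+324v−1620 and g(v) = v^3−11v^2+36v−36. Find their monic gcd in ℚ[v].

Repeated division with remainder:
  v^5−5v^4−45v^3+225v^2+324v−1620 = (v^2+6v−15)(v^3−11v^2+36v−36) + (−120v^2+1080v−2160)
  v^3−11v^2+36v−36 = (−(1/120)v+1/60)(−120v^2+1080v−2160) + (0)
Last nonzero remainder: −120v^2+1080v−2160. Dividing through by −120 gives the monic gcd v^2−9v+18.

v^2−9v+18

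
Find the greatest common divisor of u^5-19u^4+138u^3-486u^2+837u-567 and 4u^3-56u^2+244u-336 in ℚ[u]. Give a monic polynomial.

By polynomial division,
  u^5-19u^4+138u^3-486u^2+837u-567 = ((1/4)u^2-(5/4)u+7/4)(4u^3-56u^2+244u-336) + (u^2-10u+21)
  4u^3-56u^2+244u-336 = (4u-16)(u^2-10u+21) + (0)
The last nonzero remainder u^2-10u+21 is already monic.

u^2-10u+21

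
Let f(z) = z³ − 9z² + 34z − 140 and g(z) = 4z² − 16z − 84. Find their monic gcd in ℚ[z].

Euclidean algorithm in ℚ[z]:
  z³ − 9z² + 34z − 140 = ((1/4)z − 5/4)(4z² − 16z − 84) + (35z − 245)
  4z² − 16z − 84 = ((4/35)z + 12/35)(35z − 245) + (0)
Last nonzero remainder: 35z − 245. Dividing through by 35 gives the monic gcd z − 7.

z − 7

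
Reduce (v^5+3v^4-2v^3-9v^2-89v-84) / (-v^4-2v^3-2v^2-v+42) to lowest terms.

Repeated division with remainder:
  v^5+3v^4-2v^3-9v^2-89v-84 = (-v-1)(-v^4-2v^3-2v^2-v+42) + (-6v^3-12v^2-48v-42)
  -v^4-2v^3-2v^2-v+42 = ((1/6)v)(-6v^3-12v^2-48v-42) + (6v^2+6v+42)
  -6v^3-12v^2-48v-42 = (-v-1)(6v^2+6v+42) + (0)
Last nonzero remainder: 6v^2+6v+42. Dividing through by 6 gives the monic gcd v^2+v+7.
Cancel v^2+v+7 from numerator and denominator to get the reduced form.

(-v^3-2v^2+11v+12)/(v^2+v-6)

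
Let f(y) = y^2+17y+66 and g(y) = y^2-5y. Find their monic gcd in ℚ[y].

By polynomial division,
  y^2+17y+66 = (y^2-5y) + (22y+66)
  y^2-5y = ((1/22)y-4/11)(22y+66) + (24)
  22y+66 = ((11/12)y+11/4)(24) + (0)
The last nonzero remainder is the constant 24, so the polynomials are coprime and gcd = 1.

1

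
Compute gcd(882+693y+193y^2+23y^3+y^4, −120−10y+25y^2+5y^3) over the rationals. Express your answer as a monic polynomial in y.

3+y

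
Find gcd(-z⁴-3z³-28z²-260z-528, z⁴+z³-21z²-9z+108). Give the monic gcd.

z²+7z+12

Euclidean algorithm in ℚ[z]:
  -z⁴-3z³-28z²-260z-528 = (-1)(z⁴+z³-21z²-9z+108) + (-2z³-49z²-269z-420)
  z⁴+z³-21z²-9z+108 = (-(1/2)z+47/4)(-2z³-49z²-269z-420) + ((1681/4)z²+(11767/4)z+5043)
  -2z³-49z²-269z-420 = (-(8/1681)z-140/1681)((1681/4)z²+(11767/4)z+5043) + (0)
Last nonzero remainder: (1681/4)z²+(11767/4)z+5043. Dividing through by 1681/4 gives the monic gcd z²+7z+12.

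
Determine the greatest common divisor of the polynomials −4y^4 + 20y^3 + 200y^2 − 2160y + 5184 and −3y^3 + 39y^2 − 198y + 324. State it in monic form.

y^2 − 10y + 36

Apply the Euclidean algorithm:
  −4y^4 + 20y^3 + 200y^2 − 2160y + 5184 = ((4/3)y + 32/3)(−3y^3 + 39y^2 − 198y + 324) + (48y^2 − 480y + 1728)
  −3y^3 + 39y^2 − 198y + 324 = (−(1/16)y + 3/16)(48y^2 − 480y + 1728) + (0)
Last nonzero remainder: 48y^2 − 480y + 1728. Dividing through by 48 gives the monic gcd y^2 − 10y + 36.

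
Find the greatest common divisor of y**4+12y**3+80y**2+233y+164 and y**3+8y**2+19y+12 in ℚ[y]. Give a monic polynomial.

By polynomial division,
  y**4+12y**3+80y**2+233y+164 = (y+4)(y**3+8y**2+19y+12) + (29y**2+145y+116)
  y**3+8y**2+19y+12 = ((1/29)y+3/29)(29y**2+145y+116) + (0)
Last nonzero remainder: 29y**2+145y+116. Dividing through by 29 gives the monic gcd y**2+5y+4.

y**2+5y+4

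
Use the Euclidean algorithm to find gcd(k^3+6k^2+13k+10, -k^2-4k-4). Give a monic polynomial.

Apply the Euclidean algorithm:
  k^3+6k^2+13k+10 = (-k-2)(-k^2-4k-4) + (k+2)
  -k^2-4k-4 = (-k-2)(k+2) + (0)
The last nonzero remainder k+2 is already monic.

k+2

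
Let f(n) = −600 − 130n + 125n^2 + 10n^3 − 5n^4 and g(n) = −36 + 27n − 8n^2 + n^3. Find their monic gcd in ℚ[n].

−3 + n

Euclidean algorithm in ℚ[n]:
  −5n^4 + 10n^3 + 125n^2 − 130n − 600 = (−5n − 30)(n^3 − 8n^2 + 27n − 36) + (20n^2 + 500n − 1680)
  n^3 − 8n^2 + 27n − 36 = ((1/20)n − 33/20)(20n^2 + 500n − 1680) + (936n − 2808)
  20n^2 + 500n − 1680 = ((5/234)n + 70/117)(936n − 2808) + (0)
Last nonzero remainder: 936n − 2808. Dividing through by 936 gives the monic gcd n − 3.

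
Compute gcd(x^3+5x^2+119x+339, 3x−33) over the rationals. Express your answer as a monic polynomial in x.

1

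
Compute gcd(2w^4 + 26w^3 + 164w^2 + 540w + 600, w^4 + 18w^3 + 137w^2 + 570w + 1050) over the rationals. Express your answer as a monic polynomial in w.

w^3 + 11w^2 + 60w + 150

By polynomial division,
  2w^4 + 26w^3 + 164w^2 + 540w + 600 = (2)(w^4 + 18w^3 + 137w^2 + 570w + 1050) + (−10w^3 − 110w^2 − 600w − 1500)
  w^4 + 18w^3 + 137w^2 + 570w + 1050 = (−(1/10)w − 7/10)(−10w^3 − 110w^2 − 600w − 1500) + (0)
Last nonzero remainder: −10w^3 − 110w^2 − 600w − 1500. Dividing through by −10 gives the monic gcd w^3 + 11w^2 + 60w + 150.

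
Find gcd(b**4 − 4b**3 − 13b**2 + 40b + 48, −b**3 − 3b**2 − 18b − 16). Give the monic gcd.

b + 1

Euclidean algorithm in ℚ[b]:
  b**4 − 4b**3 − 13b**2 + 40b + 48 = (−b + 7)(−b**3 − 3b**2 − 18b − 16) + (−10b**2 + 150b + 160)
  −b**3 − 3b**2 − 18b − 16 = ((1/10)b + 9/5)(−10b**2 + 150b + 160) + (−304b − 304)
  −10b**2 + 150b + 160 = ((5/152)b − 10/19)(−304b − 304) + (0)
Last nonzero remainder: −304b − 304. Dividing through by −304 gives the monic gcd b + 1.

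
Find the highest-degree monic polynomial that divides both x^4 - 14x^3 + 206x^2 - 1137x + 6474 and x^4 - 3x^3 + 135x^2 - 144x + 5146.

x^2 - 5x + 83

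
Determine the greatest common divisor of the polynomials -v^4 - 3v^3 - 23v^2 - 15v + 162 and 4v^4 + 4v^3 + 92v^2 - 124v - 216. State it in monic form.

By polynomial division,
  -v^4 - 3v^3 - 23v^2 - 15v + 162 = (-1/4)(4v^4 + 4v^3 + 92v^2 - 124v - 216) + (-2v^3 - 46v + 108)
  4v^4 + 4v^3 + 92v^2 - 124v - 216 = (-2v - 2)(-2v^3 - 46v + 108) + (0)
Last nonzero remainder: -2v^3 - 46v + 108. Dividing through by -2 gives the monic gcd v^3 + 23v - 54.

v^3 + 23v - 54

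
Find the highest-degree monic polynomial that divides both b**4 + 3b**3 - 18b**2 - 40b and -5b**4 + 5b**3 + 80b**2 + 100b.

b**2 + 2b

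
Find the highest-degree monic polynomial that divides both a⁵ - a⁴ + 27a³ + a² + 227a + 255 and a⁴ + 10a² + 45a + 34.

a³ - 2a² + 14a + 17

Repeated division with remainder:
  a⁵ - a⁴ + 27a³ + a² + 227a + 255 = (a - 1)(a⁴ + 10a² + 45a + 34) + (17a³ - 34a² + 238a + 289)
  a⁴ + 10a² + 45a + 34 = ((1/17)a + 2/17)(17a³ - 34a² + 238a + 289) + (0)
Last nonzero remainder: 17a³ - 34a² + 238a + 289. Dividing through by 17 gives the monic gcd a³ - 2a² + 14a + 17.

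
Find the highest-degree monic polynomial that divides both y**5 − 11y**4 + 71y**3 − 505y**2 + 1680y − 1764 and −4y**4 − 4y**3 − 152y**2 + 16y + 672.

By polynomial division,
  y**5 − 11y**4 + 71y**3 − 505y**2 + 1680y − 1764 = (−(1/4)y + 3)(−4y**4 − 4y**3 − 152y**2 + 16y + 672) + (45y**3 − 45y**2 + 1800y − 3780)
  −4y**4 − 4y**3 − 152y**2 + 16y + 672 = (−(4/45)y − 8/45)(45y**3 − 45y**2 + 1800y − 3780) + (0)
Last nonzero remainder: 45y**3 − 45y**2 + 1800y − 3780. Dividing through by 45 gives the monic gcd y**3 − y**2 + 40y − 84.

y**3 − y**2 + 40y − 84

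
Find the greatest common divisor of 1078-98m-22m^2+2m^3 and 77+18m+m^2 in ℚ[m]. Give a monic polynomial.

Repeated division with remainder:
  2m^3-22m^2-98m+1078 = (2m-58)(m^2+18m+77) + (792m+5544)
  m^2+18m+77 = ((1/792)m+1/72)(792m+5544) + (0)
Last nonzero remainder: 792m+5544. Dividing through by 792 gives the monic gcd m+7.

7+m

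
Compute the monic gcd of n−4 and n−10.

Repeated division with remainder:
  n−4 = (n−10) + (6)
  n−10 = ((1/6)n−5/3)(6) + (0)
The last nonzero remainder is the constant 6, so the polynomials are coprime and gcd = 1.

1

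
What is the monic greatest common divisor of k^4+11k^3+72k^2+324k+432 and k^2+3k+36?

k^2+3k+36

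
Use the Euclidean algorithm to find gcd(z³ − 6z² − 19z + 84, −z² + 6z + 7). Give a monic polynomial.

z − 7

Apply the Euclidean algorithm:
  z³ − 6z² − 19z + 84 = (−z)(−z² + 6z + 7) + (−12z + 84)
  −z² + 6z + 7 = ((1/12)z + 1/12)(−12z + 84) + (0)
Last nonzero remainder: −12z + 84. Dividing through by −12 gives the monic gcd z − 7.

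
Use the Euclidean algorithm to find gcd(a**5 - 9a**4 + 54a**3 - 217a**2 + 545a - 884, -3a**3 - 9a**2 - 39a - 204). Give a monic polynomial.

a**2 - a + 17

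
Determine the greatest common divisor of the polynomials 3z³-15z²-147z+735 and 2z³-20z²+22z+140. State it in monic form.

z²-12z+35

Apply the Euclidean algorithm:
  3z³-15z²-147z+735 = (3/2)(2z³-20z²+22z+140) + (15z²-180z+525)
  2z³-20z²+22z+140 = ((2/15)z+4/15)(15z²-180z+525) + (0)
Last nonzero remainder: 15z²-180z+525. Dividing through by 15 gives the monic gcd z²-12z+35.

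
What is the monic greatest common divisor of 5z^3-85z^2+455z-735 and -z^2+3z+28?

Euclidean algorithm in ℚ[z]:
  5z^3-85z^2+455z-735 = (-5z+70)(-z^2+3z+28) + (385z-2695)
  -z^2+3z+28 = (-(1/385)z-4/385)(385z-2695) + (0)
Last nonzero remainder: 385z-2695. Dividing through by 385 gives the monic gcd z-7.

z-7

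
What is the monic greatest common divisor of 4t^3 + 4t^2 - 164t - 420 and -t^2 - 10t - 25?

t + 5

Apply the Euclidean algorithm:
  4t^3 + 4t^2 - 164t - 420 = (-4t + 36)(-t^2 - 10t - 25) + (96t + 480)
  -t^2 - 10t - 25 = (-(1/96)t - 5/96)(96t + 480) + (0)
Last nonzero remainder: 96t + 480. Dividing through by 96 gives the monic gcd t + 5.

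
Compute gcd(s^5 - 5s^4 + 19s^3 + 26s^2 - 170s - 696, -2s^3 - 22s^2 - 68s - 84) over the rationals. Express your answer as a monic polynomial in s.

s^2 + 4s + 6

By polynomial division,
  s^5 - 5s^4 + 19s^3 + 26s^2 - 170s - 696 = (-(1/2)s^2 + 8s - 161/2)(-2s^3 - 22s^2 - 68s - 84) + (-1243s^2 - 4972s - 7458)
  -2s^3 - 22s^2 - 68s - 84 = ((2/1243)s + 14/1243)(-1243s^2 - 4972s - 7458) + (0)
Last nonzero remainder: -1243s^2 - 4972s - 7458. Dividing through by -1243 gives the monic gcd s^2 + 4s + 6.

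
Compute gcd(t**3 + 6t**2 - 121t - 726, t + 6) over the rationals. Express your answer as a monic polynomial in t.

t + 6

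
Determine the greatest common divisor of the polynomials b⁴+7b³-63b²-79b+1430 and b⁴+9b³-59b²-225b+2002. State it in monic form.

b³+2b²-73b+286

Euclidean algorithm in ℚ[b]:
  b⁴+7b³-63b²-79b+1430 = (b⁴+9b³-59b²-225b+2002) + (-2b³-4b²+146b-572)
  b⁴+9b³-59b²-225b+2002 = (-(1/2)b-7/2)(-2b³-4b²+146b-572) + (0)
Last nonzero remainder: -2b³-4b²+146b-572. Dividing through by -2 gives the monic gcd b³+2b²-73b+286.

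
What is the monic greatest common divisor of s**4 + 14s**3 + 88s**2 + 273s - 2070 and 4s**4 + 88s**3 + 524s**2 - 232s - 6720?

s**2 + 7s - 30

By polynomial division,
  s**4 + 14s**3 + 88s**2 + 273s - 2070 = (1/4)(4s**4 + 88s**3 + 524s**2 - 232s - 6720) + (-8s**3 - 43s**2 + 331s - 390)
  4s**4 + 88s**3 + 524s**2 - 232s - 6720 = (-(1/2)s - 133/16)(-8s**3 - 43s**2 + 331s - 390) + ((5313/16)s**2 + (37191/16)s - 79695/8)
  -8s**3 - 43s**2 + 331s - 390 = (-(128/5313)s + 208/5313)((5313/16)s**2 + (37191/16)s - 79695/8) + (0)
Last nonzero remainder: (5313/16)s**2 + (37191/16)s - 79695/8. Dividing through by 5313/16 gives the monic gcd s**2 + 7s - 30.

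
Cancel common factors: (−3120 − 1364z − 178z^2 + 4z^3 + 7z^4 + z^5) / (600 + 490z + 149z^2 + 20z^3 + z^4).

Euclidean algorithm in ℚ[z]:
  z^5 + 7z^4 + 4z^3 − 178z^2 − 1364z − 3120 = (z − 13)(z^4 + 20z^3 + 149z^2 + 490z + 600) + (115z^3 + 1269z^2 + 4406z + 4680)
  z^4 + 20z^3 + 149z^2 + 490z + 600 = ((1/115)z + 1031/13225)(115z^3 + 1269z^2 + 4406z + 4680) + ((155496/13225)z^2 + (1399464/13225)z + 621984/2645)
  115z^3 + 1269z^2 + 4406z + 4680 = ((1520875/155496)z + 515775/25916)((155496/13225)z^2 + (1399464/13225)z + 621984/2645) + (0)
Last nonzero remainder: (155496/13225)z^2 + (1399464/13225)z + 621984/2645. Dividing through by 155496/13225 gives the monic gcd z^2 + 9z + 20.
Cancel z^2 + 9z + 20 from numerator and denominator to get the reduced form.

(−156 + 2z − 2z^2 + z^3)/(30 + 11z + z^2)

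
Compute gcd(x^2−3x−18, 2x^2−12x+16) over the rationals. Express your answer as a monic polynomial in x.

1

Repeated division with remainder:
  x^2−3x−18 = (1/2)(2x^2−12x+16) + (3x−26)
  2x^2−12x+16 = ((2/3)x+16/9)(3x−26) + (560/9)
  3x−26 = ((27/560)x−117/280)(560/9) + (0)
The last nonzero remainder is the constant 560/9, so the polynomials are coprime and gcd = 1.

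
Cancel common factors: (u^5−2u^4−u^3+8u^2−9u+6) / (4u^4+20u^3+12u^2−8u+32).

(u^2−3u+3)/(4u+16)

By polynomial division,
  u^5−2u^4−u^3+8u^2−9u+6 = ((1/4)u−7/4)(4u^4+20u^3+12u^2−8u+32) + (31u^3+31u^2−31u+62)
  4u^4+20u^3+12u^2−8u+32 = ((4/31)u+16/31)(31u^3+31u^2−31u+62) + (0)
Last nonzero remainder: 31u^3+31u^2−31u+62. Dividing through by 31 gives the monic gcd u^3+u^2−u+2.
Cancel u^3+u^2−u+2 from numerator and denominator to get the reduced form.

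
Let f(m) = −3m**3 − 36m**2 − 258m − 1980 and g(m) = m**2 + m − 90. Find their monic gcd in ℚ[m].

m + 10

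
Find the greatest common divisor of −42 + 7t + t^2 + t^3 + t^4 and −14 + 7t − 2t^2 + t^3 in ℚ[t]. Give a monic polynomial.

−14 + 7t − 2t^2 + t^3

By polynomial division,
  t^4 + t^3 + t^2 + 7t − 42 = (t + 3)(t^3 − 2t^2 + 7t − 14) + (0)
The last nonzero remainder t^3 − 2t^2 + 7t − 14 is already monic.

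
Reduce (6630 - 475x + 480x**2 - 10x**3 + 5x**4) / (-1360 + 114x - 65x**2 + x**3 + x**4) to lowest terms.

Repeated division with remainder:
  5x**4 - 10x**3 + 480x**2 - 475x + 6630 = (5)(x**4 + x**3 - 65x**2 + 114x - 1360) + (-15x**3 + 805x**2 - 1045x + 13430)
  x**4 + x**3 - 65x**2 + 114x - 1360 = (-(1/15)x - 164/45)(-15x**3 + 805x**2 - 1045x + 13430) + ((25192/9)x**2 - (25192/9)x + 428264/9)
  -15x**3 + 805x**2 - 1045x + 13430 = (-(135/25192)x + 3555/12596)((25192/9)x**2 - (25192/9)x + 428264/9) + (0)
Last nonzero remainder: (25192/9)x**2 - (25192/9)x + 428264/9. Dividing through by 25192/9 gives the monic gcd x**2 - x + 17.
Cancel x**2 - x + 17 from numerator and denominator to get the reduced form.

(390 - 5x + 5x**2)/(-80 + 2x + x**2)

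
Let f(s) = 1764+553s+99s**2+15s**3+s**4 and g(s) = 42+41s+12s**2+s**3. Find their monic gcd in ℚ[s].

By polynomial division,
  s**4+15s**3+99s**2+553s+1764 = (s+3)(s**3+12s**2+41s+42) + (22s**2+388s+1638)
  s**3+12s**2+41s+42 = ((1/22)s-31/121)(22s**2+388s+1638) + ((7980/121)s+55860/121)
  22s**2+388s+1638 = ((1331/3990)s+4719/1330)((7980/121)s+55860/121) + (0)
Last nonzero remainder: (7980/121)s+55860/121. Dividing through by 7980/121 gives the monic gcd s+7.

7+s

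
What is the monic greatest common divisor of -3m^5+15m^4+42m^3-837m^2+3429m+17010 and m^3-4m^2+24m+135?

m^3-4m^2+24m+135

By polynomial division,
  -3m^5+15m^4+42m^3-837m^2+3429m+17010 = (-3m^2+3m+126)(m^3-4m^2+24m+135) + (0)
The last nonzero remainder m^3-4m^2+24m+135 is already monic.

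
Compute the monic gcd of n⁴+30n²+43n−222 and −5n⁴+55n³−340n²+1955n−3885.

Euclidean algorithm in ℚ[n]:
  n⁴+30n²+43n−222 = (−1/5)(−5n⁴+55n³−340n²+1955n−3885) + (11n³−38n²+434n−999)
  −5n⁴+55n³−340n²+1955n−3885 = (−(5/11)n+415/121)(11n³−38n²+434n−999) + (−(1500/121)n²+(1500/121)n−55500/121)
  11n³−38n²+434n−999 = (−(1331/1500)n+1089/500)(−(1500/121)n²+(1500/121)n−55500/121) + (0)
Last nonzero remainder: −(1500/121)n²+(1500/121)n−55500/121. Dividing through by −1500/121 gives the monic gcd n²−n+37.

n²−n+37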